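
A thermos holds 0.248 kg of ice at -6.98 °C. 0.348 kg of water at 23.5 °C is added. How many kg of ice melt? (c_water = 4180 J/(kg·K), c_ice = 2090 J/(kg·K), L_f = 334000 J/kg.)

m_melted ≈ 0.0915 kg

Heat available from the water dropping to 0 °C: 0.348·4180·23.5 = 34184 J.
Warming the ice to 0 °C takes 0.248·2090·6.98 = 3617.9 J, leaving 30566 J for melting.
To melt every bit of ice: 0.248·334000 = 82832 J.
Since 30566 < 82832 J, not all the ice melts; equilibrium is at 0 °C.
m_melt = 30566 / L_f = 0.09152 kg.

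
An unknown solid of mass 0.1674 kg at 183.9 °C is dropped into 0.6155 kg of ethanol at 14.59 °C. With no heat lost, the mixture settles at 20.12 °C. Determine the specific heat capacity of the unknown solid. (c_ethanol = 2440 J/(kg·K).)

Heat lost by the unknown solid = heat gained by the ethanol:
0.1674·c·(183.9 − 20.12) = 0.6155·2440·(20.12 − 14.59)
27.42 c = 8305.1  ⇒  c ≈ 302.9 J/(kg·K)

c ≈ 303 J/(kg·K)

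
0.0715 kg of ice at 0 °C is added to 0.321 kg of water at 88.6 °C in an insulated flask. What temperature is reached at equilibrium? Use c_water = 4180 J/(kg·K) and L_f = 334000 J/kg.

Conservation of energy gives ΣQ = 0:
fusion: m_ice L_f = 0.0715·334000 = 23881
  warm the meltwater: 298.87 T
  water: 1341.8(T − 88.6)
1640.6 T = 118882 − 23881 = 95001
T ≈ 57.90 °C. Since T > 0 °C, the all-ice-melts assumption holds.

T_f ≈ 57.9 °C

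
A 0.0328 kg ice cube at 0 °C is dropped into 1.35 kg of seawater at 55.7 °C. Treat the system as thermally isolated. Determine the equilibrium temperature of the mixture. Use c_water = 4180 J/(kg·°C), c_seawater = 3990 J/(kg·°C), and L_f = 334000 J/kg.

T_f ≈ 52.3 °C

Heat gained plus heat lost sum to zero:
latent heat to melt: 0.0328×334000 = 10955; meltwater 0→T: 0.0328×4180×T = 137.1 T; seawater: 5386.5(T − 55.7)
5523.6 T = 300028 − 10955 = 289073
T ≈ 52.33 °C — above 0 °C, consistent with complete melting.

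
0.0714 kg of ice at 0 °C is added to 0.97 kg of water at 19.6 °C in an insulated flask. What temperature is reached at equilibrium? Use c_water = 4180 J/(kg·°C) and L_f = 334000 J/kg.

T_f ≈ 12.8 °C

Net heat exchanged in the isolated system is zero:
melt ice: 0.0714·334000 = 23848; warm the meltwater: 298.45 T; water: 4054.6(T − 19.6)
4353.1 T = 79470 − 23848 = 55623
T ≈ 12.78 °C (positive, so assuming full melt was valid).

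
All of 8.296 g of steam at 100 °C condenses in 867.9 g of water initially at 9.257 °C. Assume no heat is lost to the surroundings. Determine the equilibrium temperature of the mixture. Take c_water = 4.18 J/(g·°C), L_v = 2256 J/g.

Taking heat into each body as positive, Σ m c ΔT = 0:
condense steam: −8.296×2256 = −18716
  condensate cools 100→T: 8.296×4.18×(T − 100) = 34.68(T − 100)
  original water: 3627.8(T − 9.257)
3662.5 T = 18716 + 3467.7 + 33583 = 55766
T ≈ 15.23 °C, under the boiling point, so the assumption holds.

T_f ≈ 15.2 °C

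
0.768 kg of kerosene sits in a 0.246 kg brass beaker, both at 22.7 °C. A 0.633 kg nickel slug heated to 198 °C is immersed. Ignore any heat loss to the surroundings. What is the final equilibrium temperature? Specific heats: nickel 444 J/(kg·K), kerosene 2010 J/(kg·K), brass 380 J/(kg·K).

T_f ≈ 48.4 °C

Energy conservation, ΣQ = 0:
0.633·444·(T − 198) + 0.768·2010·(T − 22.7) + 0.246·380·(T − 22.7) = 0
(281.05 + 1543.7 + 93.48) T = 281.05·198 + 1543.7·22.7 + 93.48·22.7
T = 92812 / 1918.2 = 48.4 °C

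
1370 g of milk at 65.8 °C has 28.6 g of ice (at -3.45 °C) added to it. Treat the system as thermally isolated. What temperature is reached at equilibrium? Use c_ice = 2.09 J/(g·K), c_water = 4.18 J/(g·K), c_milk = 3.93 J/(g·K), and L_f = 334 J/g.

Taking heat into each body as positive, Σ m c ΔT = 0:
warm ice to 0 °C: 28.6·2.09·(0 − (-3.45)) = 206.22
  melt ice: 28.6·334 = 9552.4
  meltwater 0→T: 28.6·4.18·T = 119.55 T
  milk cools: 1370·3.93·(T − 65.8) = 5384.1(T − 65.8)
5503.6 T = 354274 − 9758.6 = 344515
T ≈ 62.60 °C (positive, so assuming full melt was valid).

T_f ≈ 62.6 °C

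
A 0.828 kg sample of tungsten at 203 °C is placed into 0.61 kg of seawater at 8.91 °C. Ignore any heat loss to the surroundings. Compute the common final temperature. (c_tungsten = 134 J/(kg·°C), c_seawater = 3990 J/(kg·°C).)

T_f ≈ 17.4 °C

T_f = Σ m_i c_i T_i / Σ m_i c_i:
T_f = (110.95×203 + 2433.9×8.91) / (110.95 + 2433.9)
    = 44209 / 2544.9 ≈ 17.37 °C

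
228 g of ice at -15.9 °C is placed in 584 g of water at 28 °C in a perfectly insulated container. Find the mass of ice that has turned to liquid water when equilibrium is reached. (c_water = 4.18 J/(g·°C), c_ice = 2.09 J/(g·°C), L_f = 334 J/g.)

m_melted ≈ 182 g

Heat available from the water dropping to 0 °C: 584×4.18×28 = 68351 J.
Warming the ice to 0 °C takes 228×2.09×15.9 = 7576.7 J, leaving 60775 J for melting.
To melt every bit of ice: 228×334 = 76152 J.
Since 60775 < 76152 J, not all the ice melts; equilibrium is at 0 °C.
Mass melted = 60775/334 ≈ 182 g.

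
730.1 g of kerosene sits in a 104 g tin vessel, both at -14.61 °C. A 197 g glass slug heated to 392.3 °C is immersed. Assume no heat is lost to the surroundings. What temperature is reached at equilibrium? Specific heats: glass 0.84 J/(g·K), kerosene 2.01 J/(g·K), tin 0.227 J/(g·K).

T_f ≈ 26.0 °C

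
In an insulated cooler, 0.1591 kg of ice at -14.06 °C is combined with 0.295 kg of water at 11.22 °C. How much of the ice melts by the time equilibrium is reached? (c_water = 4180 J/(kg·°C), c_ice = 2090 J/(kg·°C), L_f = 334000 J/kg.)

m_melted ≈ 0.0274 kg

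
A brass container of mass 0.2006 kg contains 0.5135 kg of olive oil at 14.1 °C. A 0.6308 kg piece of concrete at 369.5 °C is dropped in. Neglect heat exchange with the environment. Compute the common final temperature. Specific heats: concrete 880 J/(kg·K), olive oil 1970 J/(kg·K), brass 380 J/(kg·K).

Net heat exchanged in the isolated system is zero:
0.6308·880·(T − 369.5) + 0.5135·1970·(T − 14.1) + 0.2006·380·(T − 14.1) = 0
555.1(T − 369.5) + 1011.6(T − 14.1) + 76.23(T − 14.1) = 0
1642.9 T = 220449
T = 220449/1642.9 ≈ 134.18 °C

T_f ≈ 134.2 °C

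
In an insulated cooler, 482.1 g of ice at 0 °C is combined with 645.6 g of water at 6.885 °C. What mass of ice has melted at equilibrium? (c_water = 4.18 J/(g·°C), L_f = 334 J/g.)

Heat available from the water dropping to 0 °C: 645.6·4.18·6.885 = 18580 J.
To melt every bit of ice: 482.1·334 = 161021 J.
18580 J < 161021 J, so only part of the ice melts and the system sits at 0 °C.
m_melt = 18580 / L_f = 55.63 g.

m_melted ≈ 55.6 g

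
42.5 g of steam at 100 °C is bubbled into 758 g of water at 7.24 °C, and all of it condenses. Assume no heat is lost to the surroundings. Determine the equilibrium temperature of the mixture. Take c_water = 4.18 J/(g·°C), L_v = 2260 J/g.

Heat gained plus heat lost sum to zero:
condense steam: −42.5·2260 = −96050
  condensed water 100 °C→T: 177.65(T − 100)
  water warms: 758·4.18·(T − 7.24) = 3168.4(T − 7.24)
3346.1 T = 96050 + 17765 + 22940 = 136755
T ≈ 40.87 °C — below 100 °C, confirming all the steam condensed.

T_f ≈ 40.9 °C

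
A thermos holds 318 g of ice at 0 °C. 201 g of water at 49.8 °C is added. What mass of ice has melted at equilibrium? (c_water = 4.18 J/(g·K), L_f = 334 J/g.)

m_melted ≈ 125 g

Cooling the water to 0 °C releases 201·4.18·49.8 = 41841 J.
Fully melting the ice requires m_ice L_f = 318·334 = 106212 J.
Since 41841 < 106212 J, not all the ice melts; equilibrium is at 0 °C.
Mass melted = 41841/334 ≈ 125.3 g.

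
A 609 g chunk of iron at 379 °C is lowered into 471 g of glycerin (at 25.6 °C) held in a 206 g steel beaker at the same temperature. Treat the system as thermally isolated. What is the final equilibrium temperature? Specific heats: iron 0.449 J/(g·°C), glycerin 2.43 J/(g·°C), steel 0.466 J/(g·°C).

Setting the total heat transfer to zero:
609×0.449×(T − 379) + 471×2.43×(T − 25.6) + 206×0.466×(T − 25.6) = 0
(273.44 + 1144.5 + 96) T = 273.44×379 + 1144.5×25.6 + 96×25.6
T = 135392 / 1514 = 89.4 °C

T_f ≈ 89.4 °C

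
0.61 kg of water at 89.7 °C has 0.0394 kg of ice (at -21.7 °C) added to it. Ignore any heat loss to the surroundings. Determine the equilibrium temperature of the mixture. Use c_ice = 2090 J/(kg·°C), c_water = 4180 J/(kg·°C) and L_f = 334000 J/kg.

Energy conservation, ΣQ = 0:
ice -21.7→0 °C: 0.0394×2090×21.7 = 1786.9; latent heat to melt: 0.0394×334000 = 13160; meltwater 0→T: 0.0394×4180×T = 164.69 T; water cools: 0.61×4180×(T − 89.7) = 2549.8(T − 89.7)
2714.5 T = 228717 − 14947 = 213771
T ≈ 78.75 °C. Since T > 0 °C, the all-ice-melts assumption holds.

T_f ≈ 78.8 °C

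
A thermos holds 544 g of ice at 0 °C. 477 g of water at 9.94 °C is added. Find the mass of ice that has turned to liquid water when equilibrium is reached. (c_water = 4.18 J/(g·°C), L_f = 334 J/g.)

m_melted ≈ 59.3 g

Cooling the water to 0 °C releases 477×4.18×9.94 = 19819 J.
To melt every bit of ice: 544×334 = 181696 J.
That's not enough to melt it all — equilibrium is at 0 °C with ice remaining.
m_melted×334 = 19819  ⇒  m_melted ≈ 59.34 g.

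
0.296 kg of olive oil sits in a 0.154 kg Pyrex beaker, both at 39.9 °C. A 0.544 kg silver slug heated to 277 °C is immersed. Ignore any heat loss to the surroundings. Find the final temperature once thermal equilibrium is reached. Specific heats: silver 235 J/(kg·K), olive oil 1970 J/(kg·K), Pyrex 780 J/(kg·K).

T_f is the heat-capacity-weighted average of the initial temperatures:
T_f = (127.84×277 + 583.12×39.9 + 120.12×39.9) / (127.84 + 583.12 + 120.12)
    = 63471 / 831.08 ≈ 76.37 °C

T_f ≈ 76.4 °C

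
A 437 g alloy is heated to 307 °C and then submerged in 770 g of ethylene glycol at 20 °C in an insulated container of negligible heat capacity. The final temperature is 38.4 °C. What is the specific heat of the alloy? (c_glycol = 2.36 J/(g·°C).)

c ≈ 0.285 J/(g·°C)

Heat lost by the alloy = heat gained by the glycol:
437×c×(307 − 38.4) = 770×2.36×(38.4 − 20)
117378 c = 33436  ⇒  c ≈ 0.2849 J/(g·°C)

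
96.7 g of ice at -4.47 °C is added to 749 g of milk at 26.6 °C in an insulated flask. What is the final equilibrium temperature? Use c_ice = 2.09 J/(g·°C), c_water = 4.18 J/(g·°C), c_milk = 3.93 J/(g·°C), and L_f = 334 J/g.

T_f ≈ 13.5 °C

Sum of m c ΔT and latent-heat terms is zero:
warm ice to 0 °C: 96.7·2.09·(0 − (-4.47)) = 903.4; latent heat to melt: 96.7·334 = 32298; meltwater 0→T: 96.7·4.18·T = 404.21 T; milk cools: 749·3.93·(T − 26.6) = 2943.6(T − 26.6)
3347.8 T = 78299 − 33201 = 45098
T ≈ 13.47 °C. Since T > 0 °C, the all-ice-melts assumption holds.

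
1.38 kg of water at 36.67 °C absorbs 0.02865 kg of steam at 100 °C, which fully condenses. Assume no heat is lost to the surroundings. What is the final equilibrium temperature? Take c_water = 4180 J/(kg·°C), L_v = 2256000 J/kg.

T_f ≈ 48.9 °C

Energy conservation, ΣQ = 0:
steam→water at 100 °C releases m L_v = 0.02865·2256000 = 64634; condensate cools 100→T: 0.02865·4180·(T − 100) = 119.76(T − 100); original water: 5768.4(T − 36.67)
5888.2 T = 64634 + 11976 + 211527 = 288137
T ≈ 48.94 °C — below 100 °C, confirming all the steam condensed.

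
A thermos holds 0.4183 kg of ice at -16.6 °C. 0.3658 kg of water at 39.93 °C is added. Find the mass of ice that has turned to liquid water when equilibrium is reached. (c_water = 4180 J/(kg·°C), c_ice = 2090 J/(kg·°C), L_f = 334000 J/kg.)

m_melted ≈ 0.139 kg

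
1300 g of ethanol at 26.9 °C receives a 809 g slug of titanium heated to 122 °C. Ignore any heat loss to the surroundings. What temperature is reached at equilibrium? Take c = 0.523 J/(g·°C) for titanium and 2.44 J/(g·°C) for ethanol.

With ΣQ=0 the equilibrium temperature is the m·c-weighted mean:
T_f = (423.11·122 + 3172·26.9) / (423.11 + 3172)
    = 136946 / 3595.1 ≈ 38.09 °C

T_f ≈ 38.1 °C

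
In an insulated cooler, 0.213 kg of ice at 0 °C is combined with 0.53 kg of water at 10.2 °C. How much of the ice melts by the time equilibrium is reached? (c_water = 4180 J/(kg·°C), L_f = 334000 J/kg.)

m_melted ≈ 0.0677 kg

Water can give up m c ΔT = 0.53·4180·10.2 = 22597 J before reaching 0 °C.
To melt every bit of ice: 0.213·334000 = 71142 J.
That's not enough to melt it all — equilibrium is at 0 °C with ice remaining.
m_melt = 22597 / L_f = 0.06766 kg.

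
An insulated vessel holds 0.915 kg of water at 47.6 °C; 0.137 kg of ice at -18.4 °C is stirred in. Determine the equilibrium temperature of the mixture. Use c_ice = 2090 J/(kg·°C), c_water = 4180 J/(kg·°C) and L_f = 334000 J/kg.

T_f ≈ 29.8 °C

Energy conservation, ΣQ = 0:
ice -18.4→0 °C: 0.137×2090×18.4 = 5268.5
  fusion: m_ice L_f = 0.137×334000 = 45758
  warm the meltwater: 572.66 T
  water cools: 0.915×4180×(T − 47.6) = 3824.7(T − 47.6)
4397.4 T = 182056 − 51026 = 131029
T ≈ 29.80 °C. Since T > 0 °C, the all-ice-melts assumption holds.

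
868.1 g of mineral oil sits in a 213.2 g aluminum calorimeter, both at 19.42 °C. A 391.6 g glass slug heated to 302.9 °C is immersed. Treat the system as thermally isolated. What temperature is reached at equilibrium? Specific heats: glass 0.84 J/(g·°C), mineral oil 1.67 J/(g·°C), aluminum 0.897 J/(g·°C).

T_f ≈ 66.8 °C

Heat gained plus heat lost sum to zero:
391.6*0.84*(T − 302.9) + 868.1*1.67*(T − 19.42) + 213.2*0.897*(T − 19.42) = 0
328.94(T − 302.9) + 1449.7(T − 19.42) + 191.24(T − 19.42) = 0
1969.9 T = 131505
T = 131505 / 1969.9 = 66.8 °C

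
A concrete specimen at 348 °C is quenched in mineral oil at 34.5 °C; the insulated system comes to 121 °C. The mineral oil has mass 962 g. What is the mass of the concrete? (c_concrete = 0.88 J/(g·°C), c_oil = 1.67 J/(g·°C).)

Heat lost by the concrete = heat gained by the oil:
m×0.88×(348 − 121) = 962×1.67×(121 − 34.5)
199.76 m = 138966  ⇒  m ≈ 695.7 g

m ≈ 696 g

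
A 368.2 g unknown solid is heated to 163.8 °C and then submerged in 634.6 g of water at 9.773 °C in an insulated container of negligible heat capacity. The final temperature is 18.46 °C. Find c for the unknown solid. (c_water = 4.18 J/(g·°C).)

m_s c (T_s − T_f) = m_water c_water (T_f − T_0):
368.2·c·(163.8 − 18.46) = 634.6·4.18·(18.46 − 9.773)
53514 c = 23043  ⇒  c ≈ 0.4306 J/(g·°C)

c ≈ 0.431 J/(g·°C)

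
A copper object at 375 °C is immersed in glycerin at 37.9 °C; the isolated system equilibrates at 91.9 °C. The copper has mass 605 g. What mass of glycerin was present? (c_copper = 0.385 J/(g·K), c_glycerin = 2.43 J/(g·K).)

Setting the total heat transfer to zero:
605×0.385×(91.9 − 375) + m×2.43×(91.9 − 37.9) = 0
131.22 m = 65941
m = 65941/131.22 ≈ 502.5 g

m ≈ 503 g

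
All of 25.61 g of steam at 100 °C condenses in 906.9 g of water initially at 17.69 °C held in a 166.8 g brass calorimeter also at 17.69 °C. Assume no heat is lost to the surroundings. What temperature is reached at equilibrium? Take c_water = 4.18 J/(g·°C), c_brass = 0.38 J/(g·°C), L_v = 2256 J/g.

T_f ≈ 34.5 °C

Energy balance with sensible and latent terms:
steam→water at 100 °C releases m L_v = 25.61·2256 = 57776
  condensed water 100 °C→T: 107.05(T − 100)
  original water: 3790.8(T − 17.69)
  cup: 63.38(T − 17.69)
3961.3 T = 57776 + 10705 + 68181 = 136662
T ≈ 34.50 °C — below 100 °C, confirming all the steam condensed.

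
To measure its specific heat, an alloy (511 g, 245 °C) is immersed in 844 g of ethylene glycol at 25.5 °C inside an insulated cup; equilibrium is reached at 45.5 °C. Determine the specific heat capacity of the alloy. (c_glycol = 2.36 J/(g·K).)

Heat lost by the alloy = heat gained by the glycol:
511·c·(245 − 45.5) = 844·2.36·(45.5 − 25.5)
101944 c = 39837  ⇒  c ≈ 0.3908 J/(g·K)

c ≈ 0.391 J/(g·K)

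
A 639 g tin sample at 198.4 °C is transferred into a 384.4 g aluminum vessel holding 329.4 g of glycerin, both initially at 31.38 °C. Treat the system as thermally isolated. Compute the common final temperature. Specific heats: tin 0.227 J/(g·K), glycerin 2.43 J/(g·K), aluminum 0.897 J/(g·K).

T_f = Σ m_i c_i T_i / Σ m_i c_i:
T_f = (145.05·198.4 + 800.44·31.38 + 344.81·31.38) / (145.05 + 800.44 + 344.81)
    = 64716 / 1290.3 ≈ 50.16 °C

T_f ≈ 50.2 °C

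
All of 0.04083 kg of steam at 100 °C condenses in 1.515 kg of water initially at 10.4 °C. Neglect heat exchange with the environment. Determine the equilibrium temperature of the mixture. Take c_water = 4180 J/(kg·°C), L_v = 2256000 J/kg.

T_f ≈ 26.9 °C

Conservation of energy gives ΣQ = 0:
steam→water at 100 °C releases m L_v = 0.04083·2256000 = 92112; condensate cools 100→T: 0.04083·4180·(T − 100) = 170.67(T − 100); original water: 6332.7(T − 10.4)
6503.4 T = 92112 + 17067 + 65860 = 175040
T ≈ 26.92 °C — below 100 °C, confirming all the steam condensed.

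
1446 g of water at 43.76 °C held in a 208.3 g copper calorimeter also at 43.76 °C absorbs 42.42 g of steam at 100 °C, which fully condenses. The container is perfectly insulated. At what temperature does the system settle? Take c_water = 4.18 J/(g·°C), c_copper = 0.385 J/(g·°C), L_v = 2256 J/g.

T_f ≈ 60.5 °C

Let T be the final temperature. ΣQ_i = 0:
steam→water at 100 °C releases m L_v = 42.42·2256 = 95700
  condensed water 100 °C→T: 177.32(T − 100)
  water warms: 1446·4.18·(T − 43.76) = 6044.3(T − 43.76)
  copper cup: 208.3·0.385·(T − 43.76) = 80.2(T − 43.76)
6301.8 T = 95700 + 17732 + 268007 = 381438
T ≈ 60.53 °C (< 100 °C, so full condensation is consistent).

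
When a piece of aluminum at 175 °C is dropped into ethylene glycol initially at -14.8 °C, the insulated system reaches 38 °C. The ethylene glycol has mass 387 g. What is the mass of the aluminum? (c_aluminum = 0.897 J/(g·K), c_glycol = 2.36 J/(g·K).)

|Q_aluminum| = |Q_glycol|:
m·0.897·(175 − 38) = 387·2.36·(38 − (-14.8))
122.89 m = 48223  ⇒  m ≈ 392.4 g

m ≈ 392 g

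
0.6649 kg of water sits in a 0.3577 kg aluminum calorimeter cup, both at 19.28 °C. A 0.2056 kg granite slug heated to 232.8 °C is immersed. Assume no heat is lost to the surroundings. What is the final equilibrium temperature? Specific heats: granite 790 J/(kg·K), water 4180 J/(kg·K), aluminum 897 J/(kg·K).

T_f ≈ 29.9 °C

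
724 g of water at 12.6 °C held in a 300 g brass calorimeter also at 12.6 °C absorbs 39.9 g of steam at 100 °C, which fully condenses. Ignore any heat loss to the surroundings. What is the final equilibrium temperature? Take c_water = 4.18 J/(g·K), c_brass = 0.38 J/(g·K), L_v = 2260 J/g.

Energy balance with sensible and latent terms:
condense steam: −39.9·2260 = −90174; condensate cools 100→T: 39.9·4.18·(T − 100) = 166.78(T − 100); original water: 3026.3(T − 12.6); brass cup: 300·0.38·(T − 12.6) = 114(T − 12.6)
3307.1 T = 90174 + 16678 + 39568 = 146420
T ≈ 44.27 °C (< 100 °C, so full condensation is consistent).

T_f ≈ 44.3 °C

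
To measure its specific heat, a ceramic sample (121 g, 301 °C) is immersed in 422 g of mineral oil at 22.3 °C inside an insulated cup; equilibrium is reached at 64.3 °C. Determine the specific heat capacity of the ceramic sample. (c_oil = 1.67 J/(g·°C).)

c ≈ 1.03 J/(g·°C)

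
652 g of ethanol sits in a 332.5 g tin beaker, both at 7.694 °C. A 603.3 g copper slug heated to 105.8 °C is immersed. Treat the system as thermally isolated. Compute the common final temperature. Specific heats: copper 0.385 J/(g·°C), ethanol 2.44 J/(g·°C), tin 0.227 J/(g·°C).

T_f ≈ 19.7 °C

Setting the total heat transfer to zero:
603.3×0.385×(T − 105.8) + 652×2.44×(T − 7.694) + 332.5×0.227×(T − 7.694) = 0
1898.6 T = 37395
T ≈ 19.70 °C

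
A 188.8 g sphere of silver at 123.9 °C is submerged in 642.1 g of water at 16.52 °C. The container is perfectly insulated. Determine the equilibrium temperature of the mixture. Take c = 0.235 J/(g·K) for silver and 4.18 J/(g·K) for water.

T_f ≈ 18.3 °C

|Q_silver| = |Q_water|:
188.8*0.235*(123.9 − T) = 642.1*4.18*(T − 16.52)
44.37(123.9 − T) = 2684(T − 16.52)
2728.3 T = 49837  ⇒  T ≈ 18.27 °C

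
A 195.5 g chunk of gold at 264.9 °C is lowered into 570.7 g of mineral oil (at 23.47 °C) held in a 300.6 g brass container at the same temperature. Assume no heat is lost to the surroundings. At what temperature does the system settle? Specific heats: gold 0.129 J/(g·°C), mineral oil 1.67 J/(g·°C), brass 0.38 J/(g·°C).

T_f ≈ 29.0 °C

Heat gained plus heat lost sum to zero:
195.5×0.129×(T − 264.9) + 570.7×1.67×(T − 23.47) + 300.6×0.38×(T − 23.47) = 0
25.22(T − 264.9) + 953.07(T − 23.47) + 114.23(T − 23.47) = 0
1092.5 T = 31730
T ≈ 29.04 °C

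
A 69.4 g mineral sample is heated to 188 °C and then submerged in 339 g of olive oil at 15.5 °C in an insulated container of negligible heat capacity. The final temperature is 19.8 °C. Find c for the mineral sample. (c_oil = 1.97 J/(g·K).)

Net heat exchanged in the isolated system is zero:
69.4×c×(19.8 − 188) + 339×1.97×(19.8 − 15.5) = 0
-11673 c = -2871.7
c = -2871.7/-11673 ≈ 0.246 J/(g·K)

c ≈ 0.246 J/(g·K)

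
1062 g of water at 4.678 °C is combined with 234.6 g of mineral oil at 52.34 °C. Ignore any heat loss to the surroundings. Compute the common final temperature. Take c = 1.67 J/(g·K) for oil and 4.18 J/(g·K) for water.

T_f ≈ 8.5 °C

Net heat exchanged in the isolated system is zero:
234.6·1.67·(T − 52.34) + 1062·4.18·(T − 4.678) = 0
391.78(T − 52.34) + 4439.2(T − 4.678) = 0
(391.78 + 4439.2) T = 391.78·52.34 + 4439.2·4.678
T = 41272/4830.9 ≈ 8.54 °C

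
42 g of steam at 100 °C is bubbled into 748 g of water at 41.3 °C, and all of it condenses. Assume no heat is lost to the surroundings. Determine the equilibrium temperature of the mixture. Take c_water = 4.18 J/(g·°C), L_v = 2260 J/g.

T_f ≈ 73.2 °C

Taking heat into each body as positive, Σ m c ΔT = 0:
condense steam: −42·2260 = −94920; condensate cools 100→T: 42·4.18·(T − 100) = 175.56(T − 100); water warms: 748·4.18·(T − 41.3) = 3126.6(T − 41.3)
3302.2 T = 94920 + 17556 + 129130 = 241606
T ≈ 73.17 °C (< 100 °C, so full condensation is consistent).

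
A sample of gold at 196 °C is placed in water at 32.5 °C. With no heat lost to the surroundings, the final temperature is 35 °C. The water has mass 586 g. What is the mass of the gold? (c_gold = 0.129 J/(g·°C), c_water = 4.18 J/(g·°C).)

Heat lost by the gold = heat gained by the water:
m×0.129×(196 − 35) = 586×4.18×(35 − 32.5)
20.77 m = 6123.7  ⇒  m ≈ 294.8 g

m ≈ 295 g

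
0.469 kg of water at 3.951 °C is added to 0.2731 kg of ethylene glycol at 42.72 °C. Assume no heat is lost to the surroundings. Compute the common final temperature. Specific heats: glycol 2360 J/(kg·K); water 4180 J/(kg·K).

T_f ≈ 13.5 °C

Heat lost by the glycol equals heat gained by the water:
0.2731*2360*(42.72 − T) = 0.469*4180*(T − 3.951)
644.52(42.72 − T) = 1960.4(T − 3.951)
2604.9 T = 35279  ⇒  T ≈ 13.54 °C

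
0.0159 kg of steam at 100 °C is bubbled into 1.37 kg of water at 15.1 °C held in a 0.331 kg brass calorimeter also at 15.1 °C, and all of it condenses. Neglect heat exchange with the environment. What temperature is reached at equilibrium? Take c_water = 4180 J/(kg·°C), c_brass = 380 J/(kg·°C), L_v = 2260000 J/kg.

T_f ≈ 22.1 °C

Setting the total heat transfer to zero:
condense steam: −0.0159·2260000 = −35934; condensed water 100 °C→T: 66.46(T − 100); water warms: 1.37·4180·(T − 15.1) = 5726.6(T − 15.1); brass cup: 0.331·380·(T − 15.1) = 125.78(T − 15.1)
5918.8 T = 35934 + 6646.2 + 88371 = 130951
T ≈ 22.12 °C, under the boiling point, so the assumption holds.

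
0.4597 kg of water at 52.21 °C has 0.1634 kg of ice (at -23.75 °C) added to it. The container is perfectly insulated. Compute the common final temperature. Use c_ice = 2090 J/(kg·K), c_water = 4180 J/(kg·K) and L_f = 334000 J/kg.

T_f ≈ 14.5 °C

Net heat exchanged in the isolated system is zero:
ice -23.75→0 °C: 0.1634×2090×23.75 = 8110.8; fusion: m_ice L_f = 0.1634×334000 = 54576; warm the meltwater: 683.01 T; water: 1921.5(T − 52.21)
2604.6 T = 100324 − 62686 = 37638
T ≈ 14.45 °C (positive, so assuming full melt was valid).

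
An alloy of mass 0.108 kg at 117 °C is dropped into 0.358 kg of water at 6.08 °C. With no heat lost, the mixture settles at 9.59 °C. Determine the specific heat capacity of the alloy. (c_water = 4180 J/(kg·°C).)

Setting the total heat transfer to zero:
0.108·c·(9.59 − 117) + 0.358·4180·(9.59 − 6.08) = 0
-11.6 c = -5252.5
c = -5252.5/-11.6 ≈ 452.8 J/(kg·°C)

c ≈ 453 J/(kg·°C)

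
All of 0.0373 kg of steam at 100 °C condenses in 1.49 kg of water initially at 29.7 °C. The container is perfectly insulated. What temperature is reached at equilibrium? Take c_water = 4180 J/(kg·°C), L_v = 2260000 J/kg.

T_f ≈ 44.6 °C

Setting the total heat transfer to zero:
condense steam: −0.0373·2260000 = −84298; condensate cools 100→T: 0.0373·4180·(T − 100) = 155.91(T − 100); water warms: 1.49·4180·(T − 29.7) = 6228.2(T − 29.7)
6384.1 T = 84298 + 15591 + 184978 = 284867
T ≈ 44.62 °C — below 100 °C, confirming all the steam condensed.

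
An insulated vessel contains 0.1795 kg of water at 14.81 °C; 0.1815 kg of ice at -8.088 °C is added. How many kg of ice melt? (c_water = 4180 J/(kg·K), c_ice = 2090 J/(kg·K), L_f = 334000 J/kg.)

Heat available from the water dropping to 0 °C: 0.1795×4180×14.81 = 11112 J.
Warming the ice to 0 °C takes 0.1815×2090×8.088 = 3068.1 J, leaving 8044 J for melting.
To melt every bit of ice: 0.1815×334000 = 60621 J.
Since 8044 < 60621 J, not all the ice melts; equilibrium is at 0 °C.
Mass melted = 8044/334000 ≈ 0.02408 kg.

m_melted ≈ 0.0241 kg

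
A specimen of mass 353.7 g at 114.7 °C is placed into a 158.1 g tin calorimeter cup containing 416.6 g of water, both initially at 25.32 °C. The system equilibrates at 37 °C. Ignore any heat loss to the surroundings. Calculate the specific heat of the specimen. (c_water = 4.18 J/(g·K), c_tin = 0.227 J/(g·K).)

c ≈ 0.755 J/(g·K)

Net heat exchanged in the isolated system is zero:
353.7×c×(37 − 114.7) + 416.6×4.18×(37 − 25.32) + 158.1×0.227×(37 − 25.32) = 0
-27482 c = -20759
c = -20759/-27482 ≈ 0.7553 J/(g·K)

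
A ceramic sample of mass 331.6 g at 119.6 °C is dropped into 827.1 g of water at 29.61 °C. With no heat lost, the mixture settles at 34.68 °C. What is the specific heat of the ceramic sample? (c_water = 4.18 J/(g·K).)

c ≈ 0.622 J/(g·K)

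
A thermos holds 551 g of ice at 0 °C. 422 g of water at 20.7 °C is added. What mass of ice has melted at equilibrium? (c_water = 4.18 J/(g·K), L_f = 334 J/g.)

m_melted ≈ 109 g

Cooling the water to 0 °C releases 422·4.18·20.7 = 36514 J.
To melt every bit of ice: 551·334 = 184034 J.
Since 36514 < 184034 J, not all the ice melts; equilibrium is at 0 °C.
m_melted·334 = 36514  ⇒  m_melted ≈ 109.3 g.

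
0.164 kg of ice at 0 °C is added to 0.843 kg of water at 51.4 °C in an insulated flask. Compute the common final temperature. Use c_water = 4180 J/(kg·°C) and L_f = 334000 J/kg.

Net heat exchanged in the isolated system is zero:
fusion: m_ice L_f = 0.164×334000 = 54776
  meltwater 0→T: 0.164×4180×T = 685.52 T
  water cools: 0.843×4180×(T − 51.4) = 3523.7(T − 51.4)
4209.3 T = 181120 − 54776 = 126344
T ≈ 30.02 °C (positive, so assuming full melt was valid).

T_f ≈ 30.0 °C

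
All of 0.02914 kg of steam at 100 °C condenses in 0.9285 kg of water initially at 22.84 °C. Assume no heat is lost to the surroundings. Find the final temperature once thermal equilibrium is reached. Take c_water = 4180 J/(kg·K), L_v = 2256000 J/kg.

T_f ≈ 41.6 °C

Conservation of energy gives ΣQ = 0:
latent heat released on condensation: 0.02914·2256000 = 65740; condensate cools 100→T: 0.02914·4180·(T − 100) = 121.81(T − 100); water warms: 0.9285·4180·(T − 22.84) = 3881.1(T − 22.84)
4002.9 T = 65740 + 12181 + 88645 = 166565
T ≈ 41.61 °C — below 100 °C, confirming all the steam condensed.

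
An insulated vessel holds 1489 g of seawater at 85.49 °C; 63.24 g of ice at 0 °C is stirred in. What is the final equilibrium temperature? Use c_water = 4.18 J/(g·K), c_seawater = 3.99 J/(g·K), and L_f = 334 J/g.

Net heat exchanged in the isolated system is zero:
melt ice: 63.24·334 = 21122
  warm the meltwater: 264.34 T
  seawater cools: 1489·3.99·(T − 85.49) = 5941.1(T − 85.49)
6205.5 T = 507905 − 21122 = 486783
T ≈ 78.44 °C — above 0 °C, consistent with complete melting.

T_f ≈ 78.4 °C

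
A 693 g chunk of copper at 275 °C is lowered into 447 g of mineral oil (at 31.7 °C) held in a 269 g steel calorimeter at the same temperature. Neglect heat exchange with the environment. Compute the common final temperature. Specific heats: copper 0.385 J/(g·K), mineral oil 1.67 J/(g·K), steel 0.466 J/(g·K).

T_f ≈ 88.7 °C

Conservation of energy gives ΣQ = 0:
693·0.385·(T − 275) + 447·1.67·(T − 31.7) + 269·0.466·(T − 31.7) = 0
266.81(T − 275) + 746.49(T − 31.7) + 125.35(T − 31.7) = 0
1138.6 T = 101009
T = 101009 / 1138.6 = 88.7 °C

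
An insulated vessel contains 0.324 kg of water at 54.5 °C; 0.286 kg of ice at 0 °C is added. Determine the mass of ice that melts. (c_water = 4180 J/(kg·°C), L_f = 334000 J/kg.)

m_melted ≈ 0.221 kg

Water can give up m c ΔT = 0.324·4180·54.5 = 73810 J before reaching 0 °C.
Melting all 0.286 kg of ice would need 0.286·334000 = 95524 J.
That's not enough to melt it all — equilibrium is at 0 °C with ice remaining.
m_melt = 73810 / L_f = 0.221 kg.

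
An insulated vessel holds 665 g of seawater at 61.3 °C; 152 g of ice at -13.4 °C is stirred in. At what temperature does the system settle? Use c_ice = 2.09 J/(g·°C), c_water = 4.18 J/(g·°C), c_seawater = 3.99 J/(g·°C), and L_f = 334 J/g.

T_f ≈ 32.7 °C

Taking heat into each body as positive, Σ m c ΔT = 0:
warm ice to 0 °C: 152·2.09·(0 − (-13.4)) = 4256.9; fusion: m_ice L_f = 152·334 = 50768; warm the meltwater: 635.36 T; seawater cools: 665·3.99·(T − 61.3) = 2653.4(T − 61.3)
3288.7 T = 162650 − 55025 = 107625
T ≈ 32.73 °C. Since T > 0 °C, the all-ice-melts assumption holds.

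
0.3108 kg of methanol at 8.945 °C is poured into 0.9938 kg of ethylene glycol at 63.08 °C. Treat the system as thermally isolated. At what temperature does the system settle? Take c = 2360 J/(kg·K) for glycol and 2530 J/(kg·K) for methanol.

T_f ≈ 49.5 °C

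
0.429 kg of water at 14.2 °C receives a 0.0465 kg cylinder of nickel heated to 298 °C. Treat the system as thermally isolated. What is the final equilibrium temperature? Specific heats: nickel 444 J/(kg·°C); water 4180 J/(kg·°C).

T_f ≈ 17.4 °C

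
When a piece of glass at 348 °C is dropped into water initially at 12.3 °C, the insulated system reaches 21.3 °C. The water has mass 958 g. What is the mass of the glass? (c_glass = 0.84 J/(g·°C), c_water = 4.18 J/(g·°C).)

m ≈ 131 g

Let T be the final temperature. ΣQ_i = 0:
m·0.84·(21.3 − 348) + 958·4.18·(21.3 − 12.3) = 0
-274.43 m = -36040
m = -36040/-274.43 ≈ 131.3 g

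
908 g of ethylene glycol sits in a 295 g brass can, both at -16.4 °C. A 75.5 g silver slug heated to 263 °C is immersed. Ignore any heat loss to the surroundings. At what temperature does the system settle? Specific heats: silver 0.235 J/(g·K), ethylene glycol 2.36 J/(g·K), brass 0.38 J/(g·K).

Taking heat into each body as positive, Σ m c ΔT = 0:
75.5*0.235*(T − 263) + 908*2.36*(T − (-16.4)) + 295*0.38*(T − (-16.4)) = 0
17.74(T − 263) + 2142.9(T − (-16.4)) + 112.1(T − (-16.4)) = 0
(17.74 + 2142.9 + 112.1) T = 17.74*263 + 2142.9*(-16.4) + 112.1*(-16.4)
T = -32315 / 2272.7 = -14.2 °C

T_f ≈ -14.2 °C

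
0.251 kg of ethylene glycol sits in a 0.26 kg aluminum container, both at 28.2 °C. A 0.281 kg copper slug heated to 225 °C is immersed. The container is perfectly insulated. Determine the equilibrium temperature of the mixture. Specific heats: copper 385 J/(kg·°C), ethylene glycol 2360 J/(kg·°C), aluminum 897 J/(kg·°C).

T_f is the heat-capacity-weighted average of the initial temperatures:
T_f = (108.19·225 + 592.36·28.2 + 233.22·28.2) / (108.19 + 592.36 + 233.22)
    = 47623 / 933.76 ≈ 51.00 °C

T_f ≈ 51.0 °C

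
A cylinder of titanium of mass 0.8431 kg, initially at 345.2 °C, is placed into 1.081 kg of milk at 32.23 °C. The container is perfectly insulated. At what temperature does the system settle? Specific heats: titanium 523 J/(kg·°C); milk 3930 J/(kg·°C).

T_f ≈ 61.7 °C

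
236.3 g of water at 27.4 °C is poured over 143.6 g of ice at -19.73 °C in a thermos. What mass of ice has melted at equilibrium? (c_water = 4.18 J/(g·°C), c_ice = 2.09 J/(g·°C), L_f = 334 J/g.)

m_melted ≈ 63.3 g

Cooling the water to 0 °C releases 236.3·4.18·27.4 = 27064 J.
Of that, 143.6·2.09·19.73 = 5921.4 J goes to bring the ice to 0 °C, leaving 21142 J.
To melt every bit of ice: 143.6·334 = 47962 J.
That's not enough to melt it all — equilibrium is at 0 °C with ice remaining.
m_melt = 21142 / L_f = 63.3 g.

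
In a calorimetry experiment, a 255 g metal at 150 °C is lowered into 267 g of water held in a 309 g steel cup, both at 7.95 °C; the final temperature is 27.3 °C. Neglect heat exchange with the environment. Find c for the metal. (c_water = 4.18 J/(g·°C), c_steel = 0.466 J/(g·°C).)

Conservation of energy gives ΣQ = 0:
255·c·(27.3 − 150) + 267·4.18·(27.3 − 7.95) + 309·0.466·(27.3 − 7.95) = 0
-31288 c = -24382
c = -24382/-31288 ≈ 0.7793 J/(g·°C)

c ≈ 0.779 J/(g·°C)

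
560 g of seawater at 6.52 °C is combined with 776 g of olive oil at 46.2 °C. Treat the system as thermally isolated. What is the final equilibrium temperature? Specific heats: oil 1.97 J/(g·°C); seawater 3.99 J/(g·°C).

T_f ≈ 22.6 °C

Let T be the final temperature. ΣQ_i = 0:
776·1.97·(T − 46.2) + 560·3.99·(T − 6.52) = 0
1528.7(T − 46.2) + 2234.4(T − 6.52) = 0
(1528.7 + 2234.4) T = 1528.7·46.2 + 2234.4·6.52
T = 85195 / 3763.1 = 22.6 °C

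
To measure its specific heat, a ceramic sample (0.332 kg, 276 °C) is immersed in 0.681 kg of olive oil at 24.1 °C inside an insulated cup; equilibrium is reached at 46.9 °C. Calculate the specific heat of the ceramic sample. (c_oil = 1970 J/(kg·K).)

Heat lost by the ceramic sample = heat gained by the oil:
0.332×c×(276 − 46.9) = 0.681×1970×(46.9 − 24.1)
76.06 c = 30588  ⇒  c ≈ 402.1 J/(kg·K)

c ≈ 402 J/(kg·K)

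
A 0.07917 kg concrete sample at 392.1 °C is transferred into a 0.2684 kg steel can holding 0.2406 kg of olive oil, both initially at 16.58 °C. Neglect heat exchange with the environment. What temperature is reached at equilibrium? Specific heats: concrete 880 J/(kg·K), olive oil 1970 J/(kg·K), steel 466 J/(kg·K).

T_f ≈ 55.7 °C

With ΣQ=0 the equilibrium temperature is the m·c-weighted mean:
T_f = (69.67×392.1 + 473.98×16.58 + 125.07×16.58) / (69.67 + 473.98 + 125.07)
    = 37250 / 668.73 ≈ 55.70 °C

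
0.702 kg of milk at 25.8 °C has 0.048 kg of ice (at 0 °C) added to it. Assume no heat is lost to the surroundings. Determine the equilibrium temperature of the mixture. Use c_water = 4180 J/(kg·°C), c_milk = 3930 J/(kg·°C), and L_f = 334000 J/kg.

T_f ≈ 18.6 °C

Setting the total heat transfer to zero:
melt ice: 0.048×334000 = 16032; meltwater 0→T: 0.048×4180×T = 200.64 T; milk: 2758.9(T − 25.8)
2959.5 T = 71179 − 16032 = 55147
T ≈ 18.63 °C. Since T > 0 °C, the all-ice-melts assumption holds.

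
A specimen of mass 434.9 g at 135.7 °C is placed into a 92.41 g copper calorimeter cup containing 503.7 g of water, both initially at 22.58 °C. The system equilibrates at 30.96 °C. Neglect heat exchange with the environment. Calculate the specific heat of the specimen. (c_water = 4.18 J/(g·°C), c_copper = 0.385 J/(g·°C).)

c ≈ 0.394 J/(g·°C)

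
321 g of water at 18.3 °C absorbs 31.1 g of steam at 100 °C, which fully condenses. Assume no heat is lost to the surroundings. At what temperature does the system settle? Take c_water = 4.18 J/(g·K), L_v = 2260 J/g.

Net heat exchanged in the isolated system is zero:
steam→water at 100 °C releases m L_v = 31.1·2260 = 70286; condensed water 100 °C→T: 130(T − 100); water warms: 321·4.18·(T − 18.3) = 1341.8(T − 18.3)
1471.8 T = 70286 + 13000 + 24555 = 107840
T ≈ 73.27 °C, under the boiling point, so the assumption holds.

T_f ≈ 73.3 °C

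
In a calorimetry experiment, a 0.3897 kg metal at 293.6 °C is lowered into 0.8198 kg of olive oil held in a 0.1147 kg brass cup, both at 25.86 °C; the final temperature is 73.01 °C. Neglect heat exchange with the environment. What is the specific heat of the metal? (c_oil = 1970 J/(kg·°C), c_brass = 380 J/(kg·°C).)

c ≈ 910 J/(kg·°C)

Conservation of energy gives ΣQ = 0:
0.3897×c×(73.01 − 293.6) + 0.8198×1970×(73.01 − 25.86) + 0.1147×380×(73.01 − 25.86) = 0
-85.96 c = -78203
c = -78203/-85.96 ≈ 909.7 J/(kg·°C)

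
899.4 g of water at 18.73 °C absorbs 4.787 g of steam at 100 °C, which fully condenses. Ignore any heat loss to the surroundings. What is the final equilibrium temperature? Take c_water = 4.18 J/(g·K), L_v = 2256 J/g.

T_f ≈ 22.0 °C

Energy conservation, ΣQ = 0:
latent heat released on condensation: 4.787·2256 = 10799
  condensate cools 100→T: 4.787·4.18·(T − 100) = 20.01(T − 100)
  original water: 3759.5(T − 18.73)
3779.5 T = 10799 + 2001 + 70415 = 83216
T ≈ 22.02 °C, under the boiling point, so the assumption holds.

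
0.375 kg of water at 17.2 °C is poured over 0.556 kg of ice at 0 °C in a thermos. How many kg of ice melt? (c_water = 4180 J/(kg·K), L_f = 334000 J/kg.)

Cooling the water to 0 °C releases 0.375·4180·17.2 = 26961 J.
Fully melting the ice requires m_ice L_f = 0.556·334000 = 185704 J.
That's not enough to melt it all — equilibrium is at 0 °C with ice remaining.
m_melted·334000 = 26961  ⇒  m_melted ≈ 0.08072 kg.

m_melted ≈ 0.0807 kg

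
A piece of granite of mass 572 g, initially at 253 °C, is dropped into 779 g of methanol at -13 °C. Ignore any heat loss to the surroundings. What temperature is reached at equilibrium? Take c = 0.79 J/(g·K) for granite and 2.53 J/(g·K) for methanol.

|Q_granite| = |Q_methanol|:
572×0.79×(253 − T) = 779×2.53×(T − (-13))
451.88(253 − T) = 1970.9(T − (-13))
2422.8 T = 88704  ⇒  T ≈ 36.61 °C

T_f ≈ 36.6 °C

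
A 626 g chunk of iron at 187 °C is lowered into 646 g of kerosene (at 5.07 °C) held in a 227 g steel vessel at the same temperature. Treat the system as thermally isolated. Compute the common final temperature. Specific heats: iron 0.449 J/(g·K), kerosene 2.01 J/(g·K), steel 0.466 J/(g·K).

T_f ≈ 35.4 °C

With ΣQ=0 the equilibrium temperature is the m·c-weighted mean:
T_f = (281.07·187 + 1298.5·5.07 + 105.78·5.07) / (281.07 + 1298.5 + 105.78)
    = 59680 / 1685.3 ≈ 35.41 °C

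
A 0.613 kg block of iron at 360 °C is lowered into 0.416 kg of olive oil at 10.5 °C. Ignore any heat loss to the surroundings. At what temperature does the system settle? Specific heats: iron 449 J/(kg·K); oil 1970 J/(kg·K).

Conservation of energy gives ΣQ = 0:
0.613*449*(T − 360) + 0.416*1970*(T − 10.5) = 0
1094.8 T = 107690
T ≈ 98.37 °C

T_f ≈ 98.4 °C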